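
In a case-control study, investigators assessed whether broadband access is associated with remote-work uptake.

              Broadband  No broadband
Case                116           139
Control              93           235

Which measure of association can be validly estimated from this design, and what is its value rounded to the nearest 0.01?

Reading the table with exposure as columns: a = 116 (Broadband, case), b = 93 (Broadband, non-case), c = 139 (No broadband, case), d = 235.
This is a case-control study: participants were sampled on outcome status, so risks in the source population cannot be estimated directly — relative risk is not valid here. The odds ratio is the appropriate measure.
OR = (a·d)/(b·c) = (116 × 235) / (93 × 139) = 27260 / 12927 = 2.10876

2.11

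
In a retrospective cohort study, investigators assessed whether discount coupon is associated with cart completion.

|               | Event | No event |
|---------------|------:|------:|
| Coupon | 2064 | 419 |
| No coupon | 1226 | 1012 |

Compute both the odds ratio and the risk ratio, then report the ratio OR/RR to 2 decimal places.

2.68

Cells: a = 2064, b = 419, c = 1226, d = 1012.
OR = (2064·1012)/(419·1226) = 2088768/513694 = 4.06617
Risk in exposed = 2064/2483 = 0.83125; risk in unexposed = 1226/2238 = 0.54781; RR = 1.51741
OR/RR = 4.06617 / 1.51741 = 2.67968
The outcome is not rare, so the OR lies further from 1 than the RR.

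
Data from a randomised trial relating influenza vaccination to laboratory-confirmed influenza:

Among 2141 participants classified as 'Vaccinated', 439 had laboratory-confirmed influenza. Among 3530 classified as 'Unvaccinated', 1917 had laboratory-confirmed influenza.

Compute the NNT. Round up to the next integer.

3

Risk in treated group = 439/2141 = 0.20504; risk in control = 1917/3530 = 0.54306.
Absolute risk reduction = 0.54306 − 0.20504 = 0.33802
NNT = 1 / ARR = 1 / 0.33802 = 2.958 → round up → 3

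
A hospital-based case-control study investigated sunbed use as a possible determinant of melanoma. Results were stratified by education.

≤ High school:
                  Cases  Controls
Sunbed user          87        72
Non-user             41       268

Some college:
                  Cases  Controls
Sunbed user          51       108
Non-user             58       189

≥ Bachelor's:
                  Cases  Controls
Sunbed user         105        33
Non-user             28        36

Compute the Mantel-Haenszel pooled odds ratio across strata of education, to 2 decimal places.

OR_MH = Σ(aᵢdᵢ/nᵢ) / Σ(bᵢcᵢ/nᵢ), where nᵢ is the stratum total.
Stratum 1 (≤ High school): n = 468; a·d/n = 87·268/468 = 49.8205; b·c/n = 72·41/468 = 6.3077
Stratum 2 (Some college): n = 406; a·d/n = 51·189/406 = 23.7414; b·c/n = 108·58/406 = 15.4286
Stratum 3 (≥ Bachelor's): n = 202; a·d/n = 105·36/202 = 18.7129; b·c/n = 33·28/202 = 4.5743
OR_MH = (49.8205 + 23.7414 + 18.7129) / (6.3077 + 15.4286 + 4.5743) = 92.2748 / 26.3105 = 3.50714

3.51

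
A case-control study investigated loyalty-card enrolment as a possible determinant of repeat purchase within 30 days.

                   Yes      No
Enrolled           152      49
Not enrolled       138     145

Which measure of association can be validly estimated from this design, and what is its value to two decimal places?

3.26

Cells: a = 152, b = 49, c = 138, d = 145.
This is a case-control study: participants were sampled on outcome status, so risks in the source population cannot be estimated directly — relative risk is not valid here. The odds ratio is the appropriate measure.
OR = (a·d)/(b·c) = (152 × 145) / (49 × 138) = 22040 / 6762 = 3.25939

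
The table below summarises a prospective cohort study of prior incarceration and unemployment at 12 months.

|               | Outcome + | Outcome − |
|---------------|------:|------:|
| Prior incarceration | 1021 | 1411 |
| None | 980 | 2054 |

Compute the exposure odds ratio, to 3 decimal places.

1.517

Cells: a = 1021, b = 1411, c = 980, d = 2054.
OR = (a·d)/(b·c) = (1021 × 2054) / (1411 × 980) = 2097134 / 1382780 = 1.51661
The odds of unemployment at 12 months are about 1.52 times as high in the prior incarceration group.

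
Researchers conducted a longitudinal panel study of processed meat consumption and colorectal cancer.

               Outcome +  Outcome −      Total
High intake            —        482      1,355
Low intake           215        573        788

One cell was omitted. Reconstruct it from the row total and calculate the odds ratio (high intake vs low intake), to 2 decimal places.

The missing cell is in the exposed row: 1355 − 482 = 873.
So a = 873, b = 482, c = 215, d = 573.
OR = (a·d)/(b·c) = (873 × 573) / (482 × 215) = 500229 / 103630 = 4.82707

4.83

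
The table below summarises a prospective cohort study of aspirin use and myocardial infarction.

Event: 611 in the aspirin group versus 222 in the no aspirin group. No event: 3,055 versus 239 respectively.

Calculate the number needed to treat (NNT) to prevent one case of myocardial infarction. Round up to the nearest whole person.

Risk in treated group = 611/3666 = 0.16667; risk in control = 222/461 = 0.48156.
Absolute risk reduction = 0.48156 − 0.16667 = 0.31490
NNT = 1 / ARR = 1 / 0.31490 = 3.176 → round up → 4

4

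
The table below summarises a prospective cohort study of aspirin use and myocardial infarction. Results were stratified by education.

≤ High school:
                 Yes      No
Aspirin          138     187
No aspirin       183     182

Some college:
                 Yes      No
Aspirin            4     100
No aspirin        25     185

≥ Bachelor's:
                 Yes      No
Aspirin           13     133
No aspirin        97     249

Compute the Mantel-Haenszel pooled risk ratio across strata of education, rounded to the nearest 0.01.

RR_MH = Σ(aᵢ·n₀ᵢ/nᵢ) / Σ(cᵢ·n₁ᵢ/nᵢ), with n₁ᵢ = aᵢ+bᵢ (exposed), n₀ᵢ = cᵢ+dᵢ (unexposed), nᵢ = n₁ᵢ+n₀ᵢ.
Stratum 1 (≤ High school): n₁ = 325, n₀ = 365, n = 690; a·n₀/n = 138·365/690 = 73.0000; c·n₁/n = 183·325/690 = 86.1957
Stratum 2 (Some college): n₁ = 104, n₀ = 210, n = 314; a·n₀/n = 4·210/314 = 2.6752; c·n₁/n = 25·104/314 = 8.2803
Stratum 3 (≥ Bachelor's): n₁ = 146, n₀ = 346, n = 492; a·n₀/n = 13·346/492 = 9.1423; c·n₁/n = 97·146/492 = 28.7846
RR_MH = (73.0000 + 2.6752 + 9.1423) / (86.1957 + 8.2803 + 28.7846) = 84.8174 / 123.2605 = 0.68812

0.69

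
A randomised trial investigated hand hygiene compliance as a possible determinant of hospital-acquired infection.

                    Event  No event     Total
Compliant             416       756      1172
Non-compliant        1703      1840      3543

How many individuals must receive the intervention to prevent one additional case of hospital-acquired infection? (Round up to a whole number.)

8

Risk in treated group = 416/1172 = 0.35495; risk in control = 1703/3543 = 0.48067.
Absolute risk reduction = 0.48067 − 0.35495 = 0.12572
NNT = 1 / ARR = 1 / 0.12572 = 7.954 → round up → 8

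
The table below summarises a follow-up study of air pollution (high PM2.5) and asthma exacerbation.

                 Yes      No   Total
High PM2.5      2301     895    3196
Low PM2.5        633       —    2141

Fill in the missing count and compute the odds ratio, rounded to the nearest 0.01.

The missing cell is in the unexposed row: 2141 − 633 = 1508.
So a = 2301, b = 895, c = 633, d = 1508.
OR = (a·d)/(b·c) = (2301 × 1508) / (895 × 633) = 3469908 / 566535 = 6.12479

6.12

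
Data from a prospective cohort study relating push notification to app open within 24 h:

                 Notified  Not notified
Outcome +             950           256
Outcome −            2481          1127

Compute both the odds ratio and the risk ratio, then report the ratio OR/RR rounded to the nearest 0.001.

1.127

Reading the table with exposure as columns: a = 950 (Notified, case), b = 2481 (Notified, non-case), c = 256 (Not notified, case), d = 1127.
OR = (950·1127)/(2481·256) = 1070650/635136 = 1.68570
Risk in exposed = 950/3431 = 0.27689; risk in unexposed = 256/1383 = 0.18510; RR = 1.49584
OR/RR = 1.68570 / 1.49584 = 1.12693
The outcome is not rare, so the OR lies further from 1 than the RR.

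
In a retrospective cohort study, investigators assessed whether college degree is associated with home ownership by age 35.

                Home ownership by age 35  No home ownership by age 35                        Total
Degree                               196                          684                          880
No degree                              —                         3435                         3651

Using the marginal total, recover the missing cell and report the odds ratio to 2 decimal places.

The missing cell is in the unexposed row: 3651 − 3435 = 216.
So a = 196, b = 684, c = 216, d = 3435.
OR = (a·d)/(b·c) = (196 × 3435) / (684 × 216) = 673260 / 147744 = 4.55694

4.56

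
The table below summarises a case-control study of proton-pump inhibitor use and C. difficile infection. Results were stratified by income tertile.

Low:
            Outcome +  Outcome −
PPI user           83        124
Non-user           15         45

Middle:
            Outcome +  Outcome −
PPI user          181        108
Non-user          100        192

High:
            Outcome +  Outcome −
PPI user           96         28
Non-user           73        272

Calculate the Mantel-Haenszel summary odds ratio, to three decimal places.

4.328

OR_MH = Σ(aᵢdᵢ/nᵢ) / Σ(bᵢcᵢ/nᵢ), where nᵢ is the stratum total.
Stratum 1 (Low): n = 267; a·d/n = 83·45/267 = 13.9888; b·c/n = 124·15/267 = 6.9663
Stratum 2 (Middle): n = 581; a·d/n = 181·192/581 = 59.8141; b·c/n = 108·100/581 = 18.5886
Stratum 3 (High): n = 469; a·d/n = 96·272/469 = 55.6759; b·c/n = 28·73/469 = 4.3582
OR_MH = (13.9888 + 59.8141 + 55.6759) / (6.9663 + 18.5886 + 4.3582) = 129.4788 / 29.9131 = 4.32849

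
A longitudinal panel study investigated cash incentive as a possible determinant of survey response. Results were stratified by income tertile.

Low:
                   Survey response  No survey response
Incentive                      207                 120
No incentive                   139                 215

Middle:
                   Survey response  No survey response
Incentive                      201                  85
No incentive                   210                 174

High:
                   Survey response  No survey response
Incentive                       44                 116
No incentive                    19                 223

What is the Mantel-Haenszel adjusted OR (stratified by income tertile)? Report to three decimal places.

OR_MH = Σ(aᵢdᵢ/nᵢ) / Σ(bᵢcᵢ/nᵢ), where nᵢ is the stratum total.
Stratum 1 (Low): n = 681; a·d/n = 207·215/681 = 65.3524; b·c/n = 120·139/681 = 24.4934
Stratum 2 (Middle): n = 670; a·d/n = 201·174/670 = 52.2000; b·c/n = 85·210/670 = 26.6418
Stratum 3 (High): n = 402; a·d/n = 44·223/402 = 24.4080; b·c/n = 116·19/402 = 5.4826
OR_MH = (65.3524 + 52.2000 + 24.4080) / (24.4934 + 26.6418 + 5.4826) = 141.9604 / 56.6178 = 2.50735

2.507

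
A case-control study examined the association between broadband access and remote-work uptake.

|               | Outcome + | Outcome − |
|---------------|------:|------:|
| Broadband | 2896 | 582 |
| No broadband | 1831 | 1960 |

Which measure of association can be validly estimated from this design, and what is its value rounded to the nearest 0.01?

Cells: a = 2896, b = 582, c = 1831, d = 1960.
This is a case-control study: participants were sampled on outcome status, so risks in the source population cannot be estimated directly — relative risk is not valid here. The odds ratio is the appropriate measure.
OR = (a·d)/(b·c) = (2896 × 1960) / (582 × 1831) = 5676160 / 1065642 = 5.32652

5.33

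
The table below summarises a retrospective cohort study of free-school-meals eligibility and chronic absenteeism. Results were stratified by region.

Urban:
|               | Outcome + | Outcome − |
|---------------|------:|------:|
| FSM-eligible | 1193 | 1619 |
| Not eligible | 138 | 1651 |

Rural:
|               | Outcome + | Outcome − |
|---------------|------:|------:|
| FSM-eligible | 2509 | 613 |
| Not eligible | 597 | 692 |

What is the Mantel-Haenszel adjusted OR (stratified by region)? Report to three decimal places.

OR_MH = Σ(aᵢdᵢ/nᵢ) / Σ(bᵢcᵢ/nᵢ), where nᵢ is the stratum total.
Stratum 1 (Urban): n = 4601; a·d/n = 1193·1651/4601 = 428.0902; b·c/n = 1619·138/4601 = 48.5594
Stratum 2 (Rural): n = 4411; a·d/n = 2509·692/4411 = 393.6132; b·c/n = 613·597/4411 = 82.9655
OR_MH = (428.0902 + 393.6132) / (48.5594 + 82.9655) = 821.7034 / 131.5250 = 6.24751

6.248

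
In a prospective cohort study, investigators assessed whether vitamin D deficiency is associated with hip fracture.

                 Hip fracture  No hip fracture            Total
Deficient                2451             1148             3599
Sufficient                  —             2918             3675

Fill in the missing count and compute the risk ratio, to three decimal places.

The missing cell is in the unexposed row: 3675 − 2918 = 757.
So a = 2451, b = 1148, c = 757, d = 2918.
RR = [a/(a+b)] / [c/(c+d)] = (2451/3599) / (757/3675) = 0.68102/0.20599 = 3.30615

3.306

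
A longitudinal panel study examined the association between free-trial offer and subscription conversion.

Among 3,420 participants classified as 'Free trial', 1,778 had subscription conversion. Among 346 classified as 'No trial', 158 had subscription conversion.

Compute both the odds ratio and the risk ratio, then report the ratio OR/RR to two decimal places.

1.13

From the description: a = 1778, b = 1642, c = 158, d = 188.
OR = (1778·188)/(1642·158) = 334264/259436 = 1.28843
Risk in exposed = 1778/3420 = 0.51988; risk in unexposed = 158/346 = 0.45665; RR = 1.13848
OR/RR = 1.28843 / 1.13848 = 1.13171
The outcome is not rare, so the OR lies further from 1 than the RR.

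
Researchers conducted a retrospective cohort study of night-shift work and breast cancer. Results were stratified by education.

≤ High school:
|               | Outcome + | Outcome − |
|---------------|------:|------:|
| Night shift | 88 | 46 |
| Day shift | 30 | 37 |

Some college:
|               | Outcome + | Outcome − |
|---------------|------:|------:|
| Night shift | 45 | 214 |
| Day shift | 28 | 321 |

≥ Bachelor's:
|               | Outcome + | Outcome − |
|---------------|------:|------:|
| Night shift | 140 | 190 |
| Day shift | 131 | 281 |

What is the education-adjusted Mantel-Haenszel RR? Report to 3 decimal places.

1.474

RR_MH = Σ(aᵢ·n₀ᵢ/nᵢ) / Σ(cᵢ·n₁ᵢ/nᵢ), with n₁ᵢ = aᵢ+bᵢ (exposed), n₀ᵢ = cᵢ+dᵢ (unexposed), nᵢ = n₁ᵢ+n₀ᵢ.
Stratum 1 (≤ High school): n₁ = 134, n₀ = 67, n = 201; a·n₀/n = 88·67/201 = 29.3333; c·n₁/n = 30·134/201 = 20.0000
Stratum 2 (Some college): n₁ = 259, n₀ = 349, n = 608; a·n₀/n = 45·349/608 = 25.8306; c·n₁/n = 28·259/608 = 11.9276
Stratum 3 (≥ Bachelor's): n₁ = 330, n₀ = 412, n = 742; a·n₀/n = 140·412/742 = 77.7358; c·n₁/n = 131·330/742 = 58.2615
RR_MH = (29.3333 + 25.8306 + 77.7358) / (20.0000 + 11.9276 + 58.2615) = 132.8998 / 90.1891 = 1.47357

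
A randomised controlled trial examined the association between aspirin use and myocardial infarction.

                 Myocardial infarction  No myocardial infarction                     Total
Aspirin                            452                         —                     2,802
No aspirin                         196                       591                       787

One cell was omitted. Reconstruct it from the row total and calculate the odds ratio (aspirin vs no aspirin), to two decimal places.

0.58

The missing cell is in the exposed row: 2802 − 452 = 2350.
So a = 452, b = 2350, c = 196, d = 591.
OR = (a·d)/(b·c) = (452 × 591) / (2350 × 196) = 267132 / 460600 = 0.57997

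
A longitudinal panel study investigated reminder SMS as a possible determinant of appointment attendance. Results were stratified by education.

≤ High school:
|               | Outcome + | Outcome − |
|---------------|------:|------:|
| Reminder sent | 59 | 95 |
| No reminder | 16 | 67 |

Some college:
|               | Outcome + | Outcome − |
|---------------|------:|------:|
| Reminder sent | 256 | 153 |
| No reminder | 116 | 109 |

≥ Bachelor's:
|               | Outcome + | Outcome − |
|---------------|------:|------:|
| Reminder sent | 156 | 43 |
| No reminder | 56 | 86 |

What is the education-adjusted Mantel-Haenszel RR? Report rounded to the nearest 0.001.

1.497

RR_MH = Σ(aᵢ·n₀ᵢ/nᵢ) / Σ(cᵢ·n₁ᵢ/nᵢ), with n₁ᵢ = aᵢ+bᵢ (exposed), n₀ᵢ = cᵢ+dᵢ (unexposed), nᵢ = n₁ᵢ+n₀ᵢ.
Stratum 1 (≤ High school): n₁ = 154, n₀ = 83, n = 237; a·n₀/n = 59·83/237 = 20.6624; c·n₁/n = 16·154/237 = 10.3966
Stratum 2 (Some college): n₁ = 409, n₀ = 225, n = 634; a·n₀/n = 256·225/634 = 90.8517; c·n₁/n = 116·409/634 = 74.8328
Stratum 3 (≥ Bachelor's): n₁ = 199, n₀ = 142, n = 341; a·n₀/n = 156·142/341 = 64.9619; c·n₁/n = 56·199/341 = 32.6804
RR_MH = (20.6624 + 90.8517 + 64.9619) / (10.3966 + 74.8328 + 32.6804) = 176.4761 / 117.9098 = 1.49670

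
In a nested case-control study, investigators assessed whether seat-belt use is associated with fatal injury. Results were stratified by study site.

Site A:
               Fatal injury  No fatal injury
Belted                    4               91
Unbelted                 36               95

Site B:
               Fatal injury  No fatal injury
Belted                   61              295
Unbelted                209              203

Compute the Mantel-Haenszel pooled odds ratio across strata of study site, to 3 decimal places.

0.188

OR_MH = Σ(aᵢdᵢ/nᵢ) / Σ(bᵢcᵢ/nᵢ), where nᵢ is the stratum total.
Stratum 1 (Site A): n = 226; a·d/n = 4·95/226 = 1.6814; b·c/n = 91·36/226 = 14.4956
Stratum 2 (Site B): n = 768; a·d/n = 61·203/768 = 16.1237; b·c/n = 295·209/768 = 80.2799
OR_MH = (1.6814 + 16.1237) / (14.4956 + 80.2799) = 17.8051 / 94.7755 = 0.18787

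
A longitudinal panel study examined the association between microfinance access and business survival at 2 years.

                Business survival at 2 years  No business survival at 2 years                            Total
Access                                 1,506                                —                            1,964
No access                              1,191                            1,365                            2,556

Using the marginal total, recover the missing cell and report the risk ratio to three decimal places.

The missing cell is in the exposed row: 1964 − 1506 = 458.
So a = 1506, b = 458, c = 1191, d = 1365.
RR = [a/(a+b)] / [c/(c+d)] = (1506/1964) / (1191/2556) = 0.76680/0.46596 = 1.64563

1.646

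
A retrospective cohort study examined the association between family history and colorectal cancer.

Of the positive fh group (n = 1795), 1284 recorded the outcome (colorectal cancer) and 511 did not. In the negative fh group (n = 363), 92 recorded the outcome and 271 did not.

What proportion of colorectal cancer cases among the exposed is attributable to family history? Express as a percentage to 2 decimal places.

From the description: a = 1284, b = 511, c = 92, d = 271.
Risk in exposed = 1284/1795 = 0.71532; risk in unexposed = 92/363 = 0.25344.
RR = 0.71532/0.25344 = 2.82241
AR% = (RR − 1)/RR × 100 = (2.82241 − 1)/2.82241 × 100 = 64.5692%

64.57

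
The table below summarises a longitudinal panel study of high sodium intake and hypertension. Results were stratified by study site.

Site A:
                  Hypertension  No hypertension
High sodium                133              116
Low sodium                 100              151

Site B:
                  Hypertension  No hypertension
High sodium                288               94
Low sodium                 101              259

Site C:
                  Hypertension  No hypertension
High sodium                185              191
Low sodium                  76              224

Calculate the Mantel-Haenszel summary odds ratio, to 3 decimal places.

OR_MH = Σ(aᵢdᵢ/nᵢ) / Σ(bᵢcᵢ/nᵢ), where nᵢ is the stratum total.
Stratum 1 (Site A): n = 500; a·d/n = 133·151/500 = 40.1660; b·c/n = 116·100/500 = 23.2000
Stratum 2 (Site B): n = 742; a·d/n = 288·259/742 = 100.5283; b·c/n = 94·101/742 = 12.7951
Stratum 3 (Site C): n = 676; a·d/n = 185·224/676 = 61.3018; b·c/n = 191·76/676 = 21.4734
OR_MH = (40.1660 + 100.5283 + 61.3018) / (23.2000 + 12.7951 + 21.4734) = 201.9961 / 57.4685 = 3.51490

3.515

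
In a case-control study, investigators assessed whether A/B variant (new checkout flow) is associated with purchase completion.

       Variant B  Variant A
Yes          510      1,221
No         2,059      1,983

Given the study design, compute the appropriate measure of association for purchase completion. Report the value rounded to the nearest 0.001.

0.402

Reading the table with exposure as columns: a = 510 (Variant B, case), b = 2059 (Variant B, non-case), c = 1221 (Variant A, case), d = 1983.
This is a case-control study: participants were sampled on outcome status, so risks in the source population cannot be estimated directly — relative risk is not valid here. The odds ratio is the appropriate measure.
OR = (a·d)/(b·c) = (510 × 1983) / (2059 × 1221) = 1011330 / 2514039 = 0.40227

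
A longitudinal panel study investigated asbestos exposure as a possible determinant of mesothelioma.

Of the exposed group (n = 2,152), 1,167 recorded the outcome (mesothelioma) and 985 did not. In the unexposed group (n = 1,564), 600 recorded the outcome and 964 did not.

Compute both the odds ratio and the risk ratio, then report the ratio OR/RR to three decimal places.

From the description: a = 1167, b = 985, c = 600, d = 964.
OR = (1167·964)/(985·600) = 1124988/591000 = 1.90353
Risk in exposed = 1167/2152 = 0.54229; risk in unexposed = 600/1564 = 0.38363; RR = 1.41356
OR/RR = 1.90353 / 1.41356 = 1.34662
The outcome is not rare, so the OR lies further from 1 than the RR.

1.347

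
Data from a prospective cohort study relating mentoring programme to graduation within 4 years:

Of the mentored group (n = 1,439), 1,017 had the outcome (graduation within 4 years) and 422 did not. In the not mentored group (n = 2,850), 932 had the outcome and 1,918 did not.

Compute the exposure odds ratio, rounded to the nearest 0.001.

From the description: a = 1017, b = 422, c = 932, d = 1918.
OR = (a·d)/(b·c) = (1017 × 1918) / (422 × 932) = 1950606 / 393304 = 4.95954
The odds of graduation within 4 years are about 4.96 times as high in the mentored group.

4.960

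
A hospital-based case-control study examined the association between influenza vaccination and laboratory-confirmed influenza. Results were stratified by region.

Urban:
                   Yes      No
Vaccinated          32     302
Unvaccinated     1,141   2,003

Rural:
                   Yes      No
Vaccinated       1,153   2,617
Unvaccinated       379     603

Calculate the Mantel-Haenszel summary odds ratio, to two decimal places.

OR_MH = Σ(aᵢdᵢ/nᵢ) / Σ(bᵢcᵢ/nᵢ), where nᵢ is the stratum total.
Stratum 1 (Urban): n = 3478; a·d/n = 32·2003/3478 = 18.4290; b·c/n = 302·1141/3478 = 99.0748
Stratum 2 (Rural): n = 4752; a·d/n = 1153·603/4752 = 146.3087; b·c/n = 2617·379/4752 = 208.7212
OR_MH = (18.4290 + 146.3087) / (99.0748 + 208.7212) = 164.7377 / 307.7959 = 0.53522

0.54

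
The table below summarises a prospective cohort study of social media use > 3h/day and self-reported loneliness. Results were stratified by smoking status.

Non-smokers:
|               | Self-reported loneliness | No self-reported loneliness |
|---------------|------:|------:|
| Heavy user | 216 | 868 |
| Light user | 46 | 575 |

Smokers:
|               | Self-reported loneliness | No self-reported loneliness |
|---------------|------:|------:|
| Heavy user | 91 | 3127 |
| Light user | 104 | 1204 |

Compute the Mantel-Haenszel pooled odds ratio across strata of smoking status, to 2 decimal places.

1.02

OR_MH = Σ(aᵢdᵢ/nᵢ) / Σ(bᵢcᵢ/nᵢ), where nᵢ is the stratum total.
Stratum 1 (Non-smokers): n = 1705; a·d/n = 216·575/1705 = 72.8446; b·c/n = 868·46/1705 = 23.4182
Stratum 2 (Smokers): n = 4526; a·d/n = 91·1204/4526 = 24.2077; b·c/n = 3127·104/4526 = 71.8533
OR_MH = (72.8446 + 24.2077) / (23.4182 + 71.8533) = 97.0523 / 95.2715 = 1.01869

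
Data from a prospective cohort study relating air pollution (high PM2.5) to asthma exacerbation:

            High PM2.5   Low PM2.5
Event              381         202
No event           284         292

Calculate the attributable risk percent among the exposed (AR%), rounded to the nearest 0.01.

Reading the table with exposure as columns: a = 381 (High PM2.5, case), b = 284 (High PM2.5, non-case), c = 202 (Low PM2.5, case), d = 292.
Risk in exposed = 381/665 = 0.57293; risk in unexposed = 202/494 = 0.40891.
RR = 0.57293/0.40891 = 1.40113
AR% = (RR − 1)/RR × 100 = (1.40113 − 1)/1.40113 × 100 = 28.6291%

28.63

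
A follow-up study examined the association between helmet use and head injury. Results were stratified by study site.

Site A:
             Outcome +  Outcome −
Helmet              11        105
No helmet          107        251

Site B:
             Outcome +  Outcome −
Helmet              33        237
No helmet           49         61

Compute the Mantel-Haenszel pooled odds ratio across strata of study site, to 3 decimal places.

0.205

OR_MH = Σ(aᵢdᵢ/nᵢ) / Σ(bᵢcᵢ/nᵢ), where nᵢ is the stratum total.
Stratum 1 (Site A): n = 474; a·d/n = 11·251/474 = 5.8249; b·c/n = 105·107/474 = 23.7025
Stratum 2 (Site B): n = 380; a·d/n = 33·61/380 = 5.2974; b·c/n = 237·49/380 = 30.5605
OR_MH = (5.8249 + 5.2974) / (23.7025 + 30.5605) = 11.1223 / 54.2631 = 0.20497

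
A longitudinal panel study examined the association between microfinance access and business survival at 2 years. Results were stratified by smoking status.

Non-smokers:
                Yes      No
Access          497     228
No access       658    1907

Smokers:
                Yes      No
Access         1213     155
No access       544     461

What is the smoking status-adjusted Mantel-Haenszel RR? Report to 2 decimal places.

1.97

RR_MH = Σ(aᵢ·n₀ᵢ/nᵢ) / Σ(cᵢ·n₁ᵢ/nᵢ), with n₁ᵢ = aᵢ+bᵢ (exposed), n₀ᵢ = cᵢ+dᵢ (unexposed), nᵢ = n₁ᵢ+n₀ᵢ.
Stratum 1 (Non-smokers): n₁ = 725, n₀ = 2565, n = 3290; a·n₀/n = 497·2565/3290 = 387.4787; c·n₁/n = 658·725/3290 = 145.0000
Stratum 2 (Smokers): n₁ = 1368, n₀ = 1005, n = 2373; a·n₀/n = 1213·1005/2373 = 513.7231; c·n₁/n = 544·1368/2373 = 313.6081
RR_MH = (387.4787 + 513.7231) / (145.0000 + 313.6081) = 901.2019 / 458.6081 = 1.96508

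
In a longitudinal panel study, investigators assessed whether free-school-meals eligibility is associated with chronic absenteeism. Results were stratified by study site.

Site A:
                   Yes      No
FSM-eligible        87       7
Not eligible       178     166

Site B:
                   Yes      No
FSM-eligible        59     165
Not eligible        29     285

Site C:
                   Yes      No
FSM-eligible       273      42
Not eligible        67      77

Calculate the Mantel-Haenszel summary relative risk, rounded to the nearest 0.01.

1.96

RR_MH = Σ(aᵢ·n₀ᵢ/nᵢ) / Σ(cᵢ·n₁ᵢ/nᵢ), with n₁ᵢ = aᵢ+bᵢ (exposed), n₀ᵢ = cᵢ+dᵢ (unexposed), nᵢ = n₁ᵢ+n₀ᵢ.
Stratum 1 (Site A): n₁ = 94, n₀ = 344, n = 438; a·n₀/n = 87·344/438 = 68.3288; c·n₁/n = 178·94/438 = 38.2009
Stratum 2 (Site B): n₁ = 224, n₀ = 314, n = 538; a·n₀/n = 59·314/538 = 34.4349; c·n₁/n = 29·224/538 = 12.0743
Stratum 3 (Site C): n₁ = 315, n₀ = 144, n = 459; a·n₀/n = 273·144/459 = 85.6471; c·n₁/n = 67·315/459 = 45.9804
RR_MH = (68.3288 + 34.4349 + 85.6471) / (38.2009 + 12.0743 + 45.9804) = 188.4108 / 96.2557 = 1.95740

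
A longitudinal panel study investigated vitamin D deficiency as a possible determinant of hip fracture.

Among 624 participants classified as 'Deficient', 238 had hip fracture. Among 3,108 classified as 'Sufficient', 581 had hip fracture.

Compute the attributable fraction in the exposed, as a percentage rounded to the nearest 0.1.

51.0

From the description: a = 238, b = 386, c = 581, d = 2527.
Risk in exposed = 238/624 = 0.38141; risk in unexposed = 581/3108 = 0.18694.
RR = 0.38141/0.18694 = 2.04032
AR% = (RR − 1)/RR × 100 = (2.04032 − 1)/2.04032 × 100 = 50.9880%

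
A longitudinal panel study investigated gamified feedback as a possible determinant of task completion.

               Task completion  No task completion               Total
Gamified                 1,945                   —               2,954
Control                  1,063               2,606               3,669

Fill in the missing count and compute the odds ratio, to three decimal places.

4.726

The missing cell is in the exposed row: 2954 − 1945 = 1009.
So a = 1945, b = 1009, c = 1063, d = 2606.
OR = (a·d)/(b·c) = (1945 × 2606) / (1009 × 1063) = 5068670 / 1072567 = 4.72574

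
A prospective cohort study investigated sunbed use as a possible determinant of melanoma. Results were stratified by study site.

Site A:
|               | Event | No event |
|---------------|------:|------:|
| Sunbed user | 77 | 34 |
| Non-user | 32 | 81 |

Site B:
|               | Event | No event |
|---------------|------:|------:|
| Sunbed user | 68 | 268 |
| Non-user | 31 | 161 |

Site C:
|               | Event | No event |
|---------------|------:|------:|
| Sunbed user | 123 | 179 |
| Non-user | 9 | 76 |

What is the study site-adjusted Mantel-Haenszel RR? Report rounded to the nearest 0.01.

RR_MH = Σ(aᵢ·n₀ᵢ/nᵢ) / Σ(cᵢ·n₁ᵢ/nᵢ), with n₁ᵢ = aᵢ+bᵢ (exposed), n₀ᵢ = cᵢ+dᵢ (unexposed), nᵢ = n₁ᵢ+n₀ᵢ.
Stratum 1 (Site A): n₁ = 111, n₀ = 113, n = 224; a·n₀/n = 77·113/224 = 38.8438; c·n₁/n = 32·111/224 = 15.8571
Stratum 2 (Site B): n₁ = 336, n₀ = 192, n = 528; a·n₀/n = 68·192/528 = 24.7273; c·n₁/n = 31·336/528 = 19.7273
Stratum 3 (Site C): n₁ = 302, n₀ = 85, n = 387; a·n₀/n = 123·85/387 = 27.0155; c·n₁/n = 9·302/387 = 7.0233
RR_MH = (38.8438 + 24.7273 + 27.0155) / (15.8571 + 19.7273 + 7.0233) = 90.5865 / 42.6077 = 2.12606

2.13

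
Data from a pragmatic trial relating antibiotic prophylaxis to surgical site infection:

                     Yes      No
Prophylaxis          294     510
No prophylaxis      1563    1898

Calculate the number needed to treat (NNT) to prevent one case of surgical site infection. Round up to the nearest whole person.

12

Risk in treated group = 294/804 = 0.36567; risk in control = 1563/3461 = 0.45160.
Absolute risk reduction = 0.45160 − 0.36567 = 0.08593
NNT = 1 / ARR = 1 / 0.08593 = 11.637 → round up → 12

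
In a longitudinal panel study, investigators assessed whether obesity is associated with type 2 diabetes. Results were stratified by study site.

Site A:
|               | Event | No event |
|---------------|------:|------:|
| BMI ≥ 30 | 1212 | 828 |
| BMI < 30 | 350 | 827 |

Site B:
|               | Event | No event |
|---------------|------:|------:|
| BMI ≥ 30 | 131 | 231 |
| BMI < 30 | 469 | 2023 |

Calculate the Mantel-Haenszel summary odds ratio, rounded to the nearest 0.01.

OR_MH = Σ(aᵢdᵢ/nᵢ) / Σ(bᵢcᵢ/nᵢ), where nᵢ is the stratum total.
Stratum 1 (Site A): n = 3217; a·d/n = 1212·827/3217 = 311.5710; b·c/n = 828·350/3217 = 90.0839
Stratum 2 (Site B): n = 2854; a·d/n = 131·2023/2854 = 92.8567; b·c/n = 231·469/2854 = 37.9604
OR_MH = (311.5710 + 92.8567) / (90.0839 + 37.9604) = 404.4277 / 128.0443 = 3.15850

3.16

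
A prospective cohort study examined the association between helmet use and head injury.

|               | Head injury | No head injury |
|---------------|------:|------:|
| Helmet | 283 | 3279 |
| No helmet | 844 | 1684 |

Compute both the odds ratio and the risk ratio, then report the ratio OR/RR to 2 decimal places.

Cells: a = 283, b = 3279, c = 844, d = 1684.
OR = (283·1684)/(3279·844) = 476572/2767476 = 0.17220
Risk in exposed = 283/3562 = 0.07945; risk in unexposed = 844/2528 = 0.33386; RR = 0.23797
OR/RR = 0.17220 / 0.23797 = 0.72363
The outcome is not rare, so the OR lies further from 1 than the RR.

0.72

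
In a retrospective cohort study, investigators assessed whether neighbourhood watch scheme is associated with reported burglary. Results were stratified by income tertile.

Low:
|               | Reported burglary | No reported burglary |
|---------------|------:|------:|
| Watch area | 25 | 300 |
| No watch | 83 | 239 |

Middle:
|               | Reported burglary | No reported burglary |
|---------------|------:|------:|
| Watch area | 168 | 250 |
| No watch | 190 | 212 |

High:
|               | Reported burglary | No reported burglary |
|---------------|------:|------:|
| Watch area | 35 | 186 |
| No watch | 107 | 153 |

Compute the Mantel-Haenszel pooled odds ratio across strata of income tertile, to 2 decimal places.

0.46

OR_MH = Σ(aᵢdᵢ/nᵢ) / Σ(bᵢcᵢ/nᵢ), where nᵢ is the stratum total.
Stratum 1 (Low): n = 647; a·d/n = 25·239/647 = 9.2349; b·c/n = 300·83/647 = 38.4853
Stratum 2 (Middle): n = 820; a·d/n = 168·212/820 = 43.4341; b·c/n = 250·190/820 = 57.9268
Stratum 3 (High): n = 481; a·d/n = 35·153/481 = 11.1331; b·c/n = 186·107/481 = 41.3763
OR_MH = (9.2349 + 43.4341 + 11.1331) / (38.4853 + 57.9268 + 41.3763) = 63.8021 / 137.7884 = 0.46304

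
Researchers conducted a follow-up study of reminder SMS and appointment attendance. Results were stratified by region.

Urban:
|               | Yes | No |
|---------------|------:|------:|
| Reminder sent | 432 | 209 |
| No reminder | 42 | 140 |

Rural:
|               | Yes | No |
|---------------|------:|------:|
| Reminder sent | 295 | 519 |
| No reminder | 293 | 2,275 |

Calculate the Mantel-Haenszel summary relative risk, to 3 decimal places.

3.095

RR_MH = Σ(aᵢ·n₀ᵢ/nᵢ) / Σ(cᵢ·n₁ᵢ/nᵢ), with n₁ᵢ = aᵢ+bᵢ (exposed), n₀ᵢ = cᵢ+dᵢ (unexposed), nᵢ = n₁ᵢ+n₀ᵢ.
Stratum 1 (Urban): n₁ = 641, n₀ = 182, n = 823; a·n₀/n = 432·182/823 = 95.5334; c·n₁/n = 42·641/823 = 32.7120
Stratum 2 (Rural): n₁ = 814, n₀ = 2568, n = 3382; a·n₀/n = 295·2568/3382 = 223.9976; c·n₁/n = 293·814/3382 = 70.5210
RR_MH = (95.5334 + 223.9976) / (32.7120 + 70.5210) = 319.5310 / 103.2330 = 3.09524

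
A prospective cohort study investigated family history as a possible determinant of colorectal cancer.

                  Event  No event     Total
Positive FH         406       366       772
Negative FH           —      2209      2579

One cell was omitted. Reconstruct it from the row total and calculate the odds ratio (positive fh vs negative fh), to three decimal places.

6.623

The missing cell is in the unexposed row: 2579 − 2209 = 370.
So a = 406, b = 366, c = 370, d = 2209.
OR = (a·d)/(b·c) = (406 × 2209) / (366 × 370) = 896854 / 135420 = 6.62276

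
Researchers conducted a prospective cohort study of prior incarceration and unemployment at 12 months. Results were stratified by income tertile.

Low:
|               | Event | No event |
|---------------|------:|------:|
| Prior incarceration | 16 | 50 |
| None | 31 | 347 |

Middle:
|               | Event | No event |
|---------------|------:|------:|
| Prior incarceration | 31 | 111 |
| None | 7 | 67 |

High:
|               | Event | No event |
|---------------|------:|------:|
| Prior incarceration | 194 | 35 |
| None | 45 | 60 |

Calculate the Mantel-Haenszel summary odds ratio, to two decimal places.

4.83

OR_MH = Σ(aᵢdᵢ/nᵢ) / Σ(bᵢcᵢ/nᵢ), where nᵢ is the stratum total.
Stratum 1 (Low): n = 444; a·d/n = 16·347/444 = 12.5045; b·c/n = 50·31/444 = 3.4910
Stratum 2 (Middle): n = 216; a·d/n = 31·67/216 = 9.6157; b·c/n = 111·7/216 = 3.5972
Stratum 3 (High): n = 334; a·d/n = 194·60/334 = 34.8503; b·c/n = 35·45/334 = 4.7156
OR_MH = (12.5045 + 9.6157 + 34.8503) / (3.4910 + 3.5972 + 4.7156) = 56.9705 / 11.8038 = 4.82647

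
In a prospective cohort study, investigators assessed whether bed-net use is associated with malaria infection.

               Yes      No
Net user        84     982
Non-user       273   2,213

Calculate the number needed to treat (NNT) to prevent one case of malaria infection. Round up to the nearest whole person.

Risk in treated group = 84/1066 = 0.07880; risk in control = 273/2486 = 0.10981.
Absolute risk reduction = 0.10981 − 0.07880 = 0.03102
NNT = 1 / ARR = 1 / 0.03102 = 32.242 → round up → 33

33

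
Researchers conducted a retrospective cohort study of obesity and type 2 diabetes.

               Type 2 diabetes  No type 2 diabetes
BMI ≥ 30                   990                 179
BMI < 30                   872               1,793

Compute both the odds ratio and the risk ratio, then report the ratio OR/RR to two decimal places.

4.39

Cells: a = 990, b = 179, c = 872, d = 1793.
OR = (990·1793)/(179·872) = 1775070/156088 = 11.37224
Risk in exposed = 990/1169 = 0.84688; risk in unexposed = 872/2665 = 0.32720; RR = 2.58822
OR/RR = 11.37224 / 2.58822 = 4.39384
The outcome is not rare, so the OR lies further from 1 than the RR.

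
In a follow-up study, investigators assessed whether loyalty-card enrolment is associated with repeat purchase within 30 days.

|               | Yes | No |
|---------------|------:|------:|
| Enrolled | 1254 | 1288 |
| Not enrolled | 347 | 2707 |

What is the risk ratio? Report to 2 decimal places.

Cells: a = 1254, b = 1288, c = 347, d = 2707.
Risk in exposed = 1254/2542 = 0.49331; risk in unexposed = 347/3054 = 0.11362.
RR = 0.49331 / 0.11362 = 4.34172
The risk among the exposed is 4.34 times that among the unexposed.

4.34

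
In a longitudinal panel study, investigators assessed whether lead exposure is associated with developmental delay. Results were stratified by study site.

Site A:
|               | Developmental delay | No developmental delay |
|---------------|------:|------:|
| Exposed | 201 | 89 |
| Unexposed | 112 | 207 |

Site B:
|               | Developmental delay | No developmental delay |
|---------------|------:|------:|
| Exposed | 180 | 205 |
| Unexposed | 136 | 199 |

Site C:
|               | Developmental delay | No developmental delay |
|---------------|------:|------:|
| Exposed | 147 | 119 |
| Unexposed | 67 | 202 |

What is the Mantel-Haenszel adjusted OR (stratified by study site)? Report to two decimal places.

2.48

OR_MH = Σ(aᵢdᵢ/nᵢ) / Σ(bᵢcᵢ/nᵢ), where nᵢ is the stratum total.
Stratum 1 (Site A): n = 609; a·d/n = 201·207/609 = 68.3202; b·c/n = 89·112/609 = 16.3678
Stratum 2 (Site B): n = 720; a·d/n = 180·199/720 = 49.7500; b·c/n = 205·136/720 = 38.7222
Stratum 3 (Site C): n = 535; a·d/n = 147·202/535 = 55.5028; b·c/n = 119·67/535 = 14.9028
OR_MH = (68.3202 + 49.7500 + 55.5028) / (16.3678 + 38.7222 + 14.9028) = 173.5730 / 69.9928 = 2.47987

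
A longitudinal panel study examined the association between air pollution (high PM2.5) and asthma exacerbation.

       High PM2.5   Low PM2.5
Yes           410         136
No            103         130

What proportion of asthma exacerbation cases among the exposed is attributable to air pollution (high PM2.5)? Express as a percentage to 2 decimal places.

36.03

Reading the table with exposure as columns: a = 410 (High PM2.5, case), b = 103 (High PM2.5, non-case), c = 136 (Low PM2.5, case), d = 130.
Risk in exposed = 410/513 = 0.79922; risk in unexposed = 136/266 = 0.51128.
RR = 0.79922/0.51128 = 1.56318
AR% = (RR − 1)/RR × 100 = (1.56318 − 1)/1.56318 × 100 = 36.0279%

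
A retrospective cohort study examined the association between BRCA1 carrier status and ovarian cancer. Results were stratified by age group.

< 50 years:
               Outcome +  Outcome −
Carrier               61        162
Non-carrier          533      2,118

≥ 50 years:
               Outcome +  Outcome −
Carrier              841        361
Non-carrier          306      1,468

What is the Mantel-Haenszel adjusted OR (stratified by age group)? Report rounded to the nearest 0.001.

OR_MH = Σ(aᵢdᵢ/nᵢ) / Σ(bᵢcᵢ/nᵢ), where nᵢ is the stratum total.
Stratum 1 (< 50 years): n = 2874; a·d/n = 61·2118/2874 = 44.9541; b·c/n = 162·533/2874 = 30.0438
Stratum 2 (≥ 50 years): n = 2976; a·d/n = 841·1468/2976 = 414.8481; b·c/n = 361·306/2976 = 37.1190
OR_MH = (44.9541 + 414.8481) / (30.0438 + 37.1190) = 459.8022 / 67.1628 = 6.84608

6.846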